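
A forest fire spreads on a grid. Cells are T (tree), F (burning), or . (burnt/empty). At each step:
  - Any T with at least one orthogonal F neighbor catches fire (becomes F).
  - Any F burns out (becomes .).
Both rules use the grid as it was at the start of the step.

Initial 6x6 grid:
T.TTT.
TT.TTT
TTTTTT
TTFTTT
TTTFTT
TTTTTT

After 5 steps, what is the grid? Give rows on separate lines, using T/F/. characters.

Step 1: 6 trees catch fire, 2 burn out
  T.TTT.
  TT.TTT
  TTFTTT
  TF.FTT
  TTF.FT
  TTTFTT
Step 2: 8 trees catch fire, 6 burn out
  T.TTT.
  TT.TTT
  TF.FTT
  F...FT
  TF...F
  TTF.FT
Step 3: 8 trees catch fire, 8 burn out
  T.TTT.
  TF.FTT
  F...FT
  .....F
  F.....
  TF...F
Step 4: 5 trees catch fire, 8 burn out
  T.TFT.
  F...FT
  .....F
  ......
  ......
  F.....
Step 5: 4 trees catch fire, 5 burn out
  F.F.F.
  .....F
  ......
  ......
  ......
  ......

F.F.F.
.....F
......
......
......
......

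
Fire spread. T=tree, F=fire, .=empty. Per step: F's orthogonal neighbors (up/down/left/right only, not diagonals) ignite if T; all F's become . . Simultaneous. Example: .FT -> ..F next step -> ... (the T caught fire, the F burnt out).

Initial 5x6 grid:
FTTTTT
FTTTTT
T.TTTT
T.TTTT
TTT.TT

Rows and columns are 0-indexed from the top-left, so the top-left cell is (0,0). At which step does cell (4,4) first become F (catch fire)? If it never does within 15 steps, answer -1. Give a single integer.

Step 1: cell (4,4)='T' (+3 fires, +2 burnt)
Step 2: cell (4,4)='T' (+3 fires, +3 burnt)
Step 3: cell (4,4)='T' (+4 fires, +3 burnt)
Step 4: cell (4,4)='T' (+5 fires, +4 burnt)
Step 5: cell (4,4)='T' (+5 fires, +5 burnt)
Step 6: cell (4,4)='T' (+2 fires, +5 burnt)
Step 7: cell (4,4)='F' (+2 fires, +2 burnt)
  -> target ignites at step 7
Step 8: cell (4,4)='.' (+1 fires, +2 burnt)
Step 9: cell (4,4)='.' (+0 fires, +1 burnt)
  fire out at step 9

7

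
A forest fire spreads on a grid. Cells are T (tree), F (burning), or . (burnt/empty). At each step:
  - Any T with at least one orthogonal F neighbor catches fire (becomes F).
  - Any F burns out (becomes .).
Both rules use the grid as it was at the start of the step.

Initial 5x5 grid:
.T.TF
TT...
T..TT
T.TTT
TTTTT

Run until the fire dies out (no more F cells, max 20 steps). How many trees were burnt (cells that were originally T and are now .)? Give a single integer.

Answer: 1

Derivation:
Step 1: +1 fires, +1 burnt (F count now 1)
Step 2: +0 fires, +1 burnt (F count now 0)
Fire out after step 2
Initially T: 16, now '.': 10
Total burnt (originally-T cells now '.'): 1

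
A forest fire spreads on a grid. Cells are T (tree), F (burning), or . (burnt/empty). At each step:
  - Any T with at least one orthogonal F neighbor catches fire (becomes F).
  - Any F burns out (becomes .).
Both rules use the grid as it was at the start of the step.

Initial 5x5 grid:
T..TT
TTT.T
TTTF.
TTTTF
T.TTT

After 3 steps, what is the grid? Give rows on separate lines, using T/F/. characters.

Step 1: 3 trees catch fire, 2 burn out
  T..TT
  TTT.T
  TTF..
  TTTF.
  T.TTF
Step 2: 4 trees catch fire, 3 burn out
  T..TT
  TTF.T
  TF...
  TTF..
  T.TF.
Step 3: 4 trees catch fire, 4 burn out
  T..TT
  TF..T
  F....
  TF...
  T.F..

T..TT
TF..T
F....
TF...
T.F..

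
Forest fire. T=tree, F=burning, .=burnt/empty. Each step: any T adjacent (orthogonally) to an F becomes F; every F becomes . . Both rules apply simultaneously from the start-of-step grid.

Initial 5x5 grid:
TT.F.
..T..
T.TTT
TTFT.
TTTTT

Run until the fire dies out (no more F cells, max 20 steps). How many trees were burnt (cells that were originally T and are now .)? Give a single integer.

Answer: 13

Derivation:
Step 1: +4 fires, +2 burnt (F count now 4)
Step 2: +5 fires, +4 burnt (F count now 5)
Step 3: +4 fires, +5 burnt (F count now 4)
Step 4: +0 fires, +4 burnt (F count now 0)
Fire out after step 4
Initially T: 15, now '.': 23
Total burnt (originally-T cells now '.'): 13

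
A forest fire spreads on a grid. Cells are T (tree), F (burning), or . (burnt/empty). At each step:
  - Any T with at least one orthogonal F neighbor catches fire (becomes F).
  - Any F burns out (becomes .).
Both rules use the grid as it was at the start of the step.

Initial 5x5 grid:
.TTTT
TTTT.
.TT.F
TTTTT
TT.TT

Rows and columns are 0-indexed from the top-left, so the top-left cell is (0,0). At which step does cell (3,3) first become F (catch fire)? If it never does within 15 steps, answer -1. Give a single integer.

Step 1: cell (3,3)='T' (+1 fires, +1 burnt)
Step 2: cell (3,3)='F' (+2 fires, +1 burnt)
  -> target ignites at step 2
Step 3: cell (3,3)='.' (+2 fires, +2 burnt)
Step 4: cell (3,3)='.' (+2 fires, +2 burnt)
Step 5: cell (3,3)='.' (+4 fires, +2 burnt)
Step 6: cell (3,3)='.' (+4 fires, +4 burnt)
Step 7: cell (3,3)='.' (+3 fires, +4 burnt)
Step 8: cell (3,3)='.' (+1 fires, +3 burnt)
Step 9: cell (3,3)='.' (+0 fires, +1 burnt)
  fire out at step 9

2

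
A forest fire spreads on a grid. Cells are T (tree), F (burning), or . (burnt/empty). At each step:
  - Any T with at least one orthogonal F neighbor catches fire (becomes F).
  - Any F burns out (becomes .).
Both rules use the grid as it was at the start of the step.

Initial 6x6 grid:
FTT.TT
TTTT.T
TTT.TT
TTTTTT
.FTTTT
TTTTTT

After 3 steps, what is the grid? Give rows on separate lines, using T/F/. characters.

Step 1: 5 trees catch fire, 2 burn out
  .FT.TT
  FTTT.T
  TTT.TT
  TFTTTT
  ..FTTT
  TFTTTT
Step 2: 9 trees catch fire, 5 burn out
  ..F.TT
  .FTT.T
  FFT.TT
  F.FTTT
  ...FTT
  F.FTTT
Step 3: 5 trees catch fire, 9 burn out
  ....TT
  ..FT.T
  ..F.TT
  ...FTT
  ....FT
  ...FTT

....TT
..FT.T
..F.TT
...FTT
....FT
...FTT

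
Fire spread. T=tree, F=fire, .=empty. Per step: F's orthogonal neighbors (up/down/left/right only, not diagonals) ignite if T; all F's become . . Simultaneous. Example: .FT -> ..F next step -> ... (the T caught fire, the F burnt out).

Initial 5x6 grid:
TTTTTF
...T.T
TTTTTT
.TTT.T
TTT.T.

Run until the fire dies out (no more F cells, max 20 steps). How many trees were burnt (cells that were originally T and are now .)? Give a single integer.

Answer: 20

Derivation:
Step 1: +2 fires, +1 burnt (F count now 2)
Step 2: +2 fires, +2 burnt (F count now 2)
Step 3: +4 fires, +2 burnt (F count now 4)
Step 4: +2 fires, +4 burnt (F count now 2)
Step 5: +3 fires, +2 burnt (F count now 3)
Step 6: +2 fires, +3 burnt (F count now 2)
Step 7: +3 fires, +2 burnt (F count now 3)
Step 8: +1 fires, +3 burnt (F count now 1)
Step 9: +1 fires, +1 burnt (F count now 1)
Step 10: +0 fires, +1 burnt (F count now 0)
Fire out after step 10
Initially T: 21, now '.': 29
Total burnt (originally-T cells now '.'): 20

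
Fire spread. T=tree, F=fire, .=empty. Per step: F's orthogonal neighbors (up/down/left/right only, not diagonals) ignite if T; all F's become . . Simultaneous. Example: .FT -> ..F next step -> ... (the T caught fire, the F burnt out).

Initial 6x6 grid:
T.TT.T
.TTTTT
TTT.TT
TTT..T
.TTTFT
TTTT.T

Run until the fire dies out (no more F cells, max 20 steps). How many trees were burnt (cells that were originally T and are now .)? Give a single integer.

Step 1: +2 fires, +1 burnt (F count now 2)
Step 2: +4 fires, +2 burnt (F count now 4)
Step 3: +4 fires, +4 burnt (F count now 4)
Step 4: +5 fires, +4 burnt (F count now 5)
Step 5: +6 fires, +5 burnt (F count now 6)
Step 6: +4 fires, +6 burnt (F count now 4)
Step 7: +1 fires, +4 burnt (F count now 1)
Step 8: +0 fires, +1 burnt (F count now 0)
Fire out after step 8
Initially T: 27, now '.': 35
Total burnt (originally-T cells now '.'): 26

Answer: 26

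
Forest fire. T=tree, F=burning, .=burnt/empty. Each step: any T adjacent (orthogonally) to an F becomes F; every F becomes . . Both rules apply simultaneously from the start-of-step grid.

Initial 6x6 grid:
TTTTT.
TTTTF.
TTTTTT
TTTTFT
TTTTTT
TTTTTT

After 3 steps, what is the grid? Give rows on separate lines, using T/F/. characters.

Step 1: 6 trees catch fire, 2 burn out
  TTTTF.
  TTTF..
  TTTTFT
  TTTF.F
  TTTTFT
  TTTTTT
Step 2: 8 trees catch fire, 6 burn out
  TTTF..
  TTF...
  TTTF.F
  TTF...
  TTTF.F
  TTTTFT
Step 3: 7 trees catch fire, 8 burn out
  TTF...
  TF....
  TTF...
  TF....
  TTF...
  TTTF.F

TTF...
TF....
TTF...
TF....
TTF...
TTTF.F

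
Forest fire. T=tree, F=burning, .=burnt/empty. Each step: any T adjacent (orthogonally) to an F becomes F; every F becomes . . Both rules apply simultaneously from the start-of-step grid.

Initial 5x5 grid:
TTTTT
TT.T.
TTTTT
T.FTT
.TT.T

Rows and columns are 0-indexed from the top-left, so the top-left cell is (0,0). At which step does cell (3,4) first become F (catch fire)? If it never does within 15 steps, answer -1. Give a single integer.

Step 1: cell (3,4)='T' (+3 fires, +1 burnt)
Step 2: cell (3,4)='F' (+4 fires, +3 burnt)
  -> target ignites at step 2
Step 3: cell (3,4)='.' (+5 fires, +4 burnt)
Step 4: cell (3,4)='.' (+4 fires, +5 burnt)
Step 5: cell (3,4)='.' (+3 fires, +4 burnt)
Step 6: cell (3,4)='.' (+0 fires, +3 burnt)
  fire out at step 6

2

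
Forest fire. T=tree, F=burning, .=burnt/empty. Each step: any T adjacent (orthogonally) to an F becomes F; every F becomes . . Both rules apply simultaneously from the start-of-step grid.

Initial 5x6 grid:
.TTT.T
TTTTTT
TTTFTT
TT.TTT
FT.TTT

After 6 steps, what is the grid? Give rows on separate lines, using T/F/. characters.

Step 1: 6 trees catch fire, 2 burn out
  .TTT.T
  TTTFTT
  TTF.FT
  FT.FTT
  .F.TTT
Step 2: 9 trees catch fire, 6 burn out
  .TTF.T
  TTF.FT
  FF...F
  .F..FT
  ...FTT
Step 3: 6 trees catch fire, 9 burn out
  .TF..T
  FF...F
  ......
  .....F
  ....FT
Step 4: 3 trees catch fire, 6 burn out
  .F...F
  ......
  ......
  ......
  .....F
Step 5: 0 trees catch fire, 3 burn out
  ......
  ......
  ......
  ......
  ......
Step 6: 0 trees catch fire, 0 burn out
  ......
  ......
  ......
  ......
  ......

......
......
......
......
......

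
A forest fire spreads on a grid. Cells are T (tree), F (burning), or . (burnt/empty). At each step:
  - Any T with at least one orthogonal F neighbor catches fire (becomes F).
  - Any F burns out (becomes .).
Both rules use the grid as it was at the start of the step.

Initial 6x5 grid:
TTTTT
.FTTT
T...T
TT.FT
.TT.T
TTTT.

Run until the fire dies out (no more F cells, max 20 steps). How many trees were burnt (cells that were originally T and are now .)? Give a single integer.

Step 1: +3 fires, +2 burnt (F count now 3)
Step 2: +5 fires, +3 burnt (F count now 5)
Step 3: +2 fires, +5 burnt (F count now 2)
Step 4: +1 fires, +2 burnt (F count now 1)
Step 5: +0 fires, +1 burnt (F count now 0)
Fire out after step 5
Initially T: 20, now '.': 21
Total burnt (originally-T cells now '.'): 11

Answer: 11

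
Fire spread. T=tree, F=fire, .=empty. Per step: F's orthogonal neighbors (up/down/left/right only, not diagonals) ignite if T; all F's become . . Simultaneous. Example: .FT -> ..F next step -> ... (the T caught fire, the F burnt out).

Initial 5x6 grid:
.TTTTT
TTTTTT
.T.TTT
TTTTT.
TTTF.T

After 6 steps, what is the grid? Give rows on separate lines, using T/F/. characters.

Step 1: 2 trees catch fire, 1 burn out
  .TTTTT
  TTTTTT
  .T.TTT
  TTTFT.
  TTF..T
Step 2: 4 trees catch fire, 2 burn out
  .TTTTT
  TTTTTT
  .T.FTT
  TTF.F.
  TF...T
Step 3: 4 trees catch fire, 4 burn out
  .TTTTT
  TTTFTT
  .T..FT
  TF....
  F....T
Step 4: 6 trees catch fire, 4 burn out
  .TTFTT
  TTF.FT
  .F...F
  F.....
  .....T
Step 5: 4 trees catch fire, 6 burn out
  .TF.FT
  TF...F
  ......
  ......
  .....T
Step 6: 3 trees catch fire, 4 burn out
  .F...F
  F.....
  ......
  ......
  .....T

.F...F
F.....
......
......
.....T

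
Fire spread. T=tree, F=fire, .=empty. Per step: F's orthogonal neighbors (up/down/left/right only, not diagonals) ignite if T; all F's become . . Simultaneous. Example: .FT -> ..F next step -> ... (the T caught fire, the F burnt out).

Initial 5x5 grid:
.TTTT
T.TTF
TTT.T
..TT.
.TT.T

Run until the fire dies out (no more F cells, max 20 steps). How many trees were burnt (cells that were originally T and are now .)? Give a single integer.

Step 1: +3 fires, +1 burnt (F count now 3)
Step 2: +2 fires, +3 burnt (F count now 2)
Step 3: +2 fires, +2 burnt (F count now 2)
Step 4: +3 fires, +2 burnt (F count now 3)
Step 5: +3 fires, +3 burnt (F count now 3)
Step 6: +2 fires, +3 burnt (F count now 2)
Step 7: +0 fires, +2 burnt (F count now 0)
Fire out after step 7
Initially T: 16, now '.': 24
Total burnt (originally-T cells now '.'): 15

Answer: 15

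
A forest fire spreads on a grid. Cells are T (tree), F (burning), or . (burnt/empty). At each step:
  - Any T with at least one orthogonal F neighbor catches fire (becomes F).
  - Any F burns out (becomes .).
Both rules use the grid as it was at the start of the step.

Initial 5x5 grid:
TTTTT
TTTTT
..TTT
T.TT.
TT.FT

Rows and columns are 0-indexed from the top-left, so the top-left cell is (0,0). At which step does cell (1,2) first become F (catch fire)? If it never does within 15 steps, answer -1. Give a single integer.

Step 1: cell (1,2)='T' (+2 fires, +1 burnt)
Step 2: cell (1,2)='T' (+2 fires, +2 burnt)
Step 3: cell (1,2)='T' (+3 fires, +2 burnt)
Step 4: cell (1,2)='F' (+3 fires, +3 burnt)
  -> target ignites at step 4
Step 5: cell (1,2)='.' (+3 fires, +3 burnt)
Step 6: cell (1,2)='.' (+2 fires, +3 burnt)
Step 7: cell (1,2)='.' (+1 fires, +2 burnt)
Step 8: cell (1,2)='.' (+0 fires, +1 burnt)
  fire out at step 8

4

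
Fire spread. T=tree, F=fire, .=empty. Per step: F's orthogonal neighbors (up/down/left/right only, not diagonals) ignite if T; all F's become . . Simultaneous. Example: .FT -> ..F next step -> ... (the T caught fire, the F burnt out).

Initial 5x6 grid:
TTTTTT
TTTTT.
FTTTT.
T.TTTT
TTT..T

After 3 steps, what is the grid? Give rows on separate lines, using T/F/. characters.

Step 1: 3 trees catch fire, 1 burn out
  TTTTTT
  FTTTT.
  .FTTT.
  F.TTTT
  TTT..T
Step 2: 4 trees catch fire, 3 burn out
  FTTTTT
  .FTTT.
  ..FTT.
  ..TTTT
  FTT..T
Step 3: 5 trees catch fire, 4 burn out
  .FTTTT
  ..FTT.
  ...FT.
  ..FTTT
  .FT..T

.FTTTT
..FTT.
...FT.
..FTTT
.FT..T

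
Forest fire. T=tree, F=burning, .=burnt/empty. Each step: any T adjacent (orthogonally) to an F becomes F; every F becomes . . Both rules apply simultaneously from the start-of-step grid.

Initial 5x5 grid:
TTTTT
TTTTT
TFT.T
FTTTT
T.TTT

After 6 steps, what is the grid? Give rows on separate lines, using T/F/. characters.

Step 1: 5 trees catch fire, 2 burn out
  TTTTT
  TFTTT
  F.F.T
  .FTTT
  F.TTT
Step 2: 4 trees catch fire, 5 burn out
  TFTTT
  F.FTT
  ....T
  ..FTT
  ..TTT
Step 3: 5 trees catch fire, 4 burn out
  F.FTT
  ...FT
  ....T
  ...FT
  ..FTT
Step 4: 4 trees catch fire, 5 burn out
  ...FT
  ....F
  ....T
  ....F
  ...FT
Step 5: 3 trees catch fire, 4 burn out
  ....F
  .....
  ....F
  .....
  ....F
Step 6: 0 trees catch fire, 3 burn out
  .....
  .....
  .....
  .....
  .....

.....
.....
.....
.....
.....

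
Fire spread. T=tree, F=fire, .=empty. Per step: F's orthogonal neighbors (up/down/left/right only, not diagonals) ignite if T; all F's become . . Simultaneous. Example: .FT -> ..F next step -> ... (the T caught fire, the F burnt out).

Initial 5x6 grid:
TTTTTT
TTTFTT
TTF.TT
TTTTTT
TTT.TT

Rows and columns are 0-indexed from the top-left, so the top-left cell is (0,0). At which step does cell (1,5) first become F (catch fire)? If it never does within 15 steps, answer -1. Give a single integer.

Step 1: cell (1,5)='T' (+5 fires, +2 burnt)
Step 2: cell (1,5)='F' (+9 fires, +5 burnt)
  -> target ignites at step 2
Step 3: cell (1,5)='.' (+7 fires, +9 burnt)
Step 4: cell (1,5)='.' (+4 fires, +7 burnt)
Step 5: cell (1,5)='.' (+1 fires, +4 burnt)
Step 6: cell (1,5)='.' (+0 fires, +1 burnt)
  fire out at step 6

2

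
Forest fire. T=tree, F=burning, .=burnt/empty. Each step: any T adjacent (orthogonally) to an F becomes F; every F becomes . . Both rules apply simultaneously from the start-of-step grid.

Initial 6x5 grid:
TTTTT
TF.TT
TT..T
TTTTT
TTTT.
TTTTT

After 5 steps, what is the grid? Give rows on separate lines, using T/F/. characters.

Step 1: 3 trees catch fire, 1 burn out
  TFTTT
  F..TT
  TF..T
  TTTTT
  TTTT.
  TTTTT
Step 2: 4 trees catch fire, 3 burn out
  F.FTT
  ...TT
  F...T
  TFTTT
  TTTT.
  TTTTT
Step 3: 4 trees catch fire, 4 burn out
  ...FT
  ...TT
  ....T
  F.FTT
  TFTT.
  TTTTT
Step 4: 6 trees catch fire, 4 burn out
  ....F
  ...FT
  ....T
  ...FT
  F.FT.
  TFTTT
Step 5: 5 trees catch fire, 6 burn out
  .....
  ....F
  ....T
  ....F
  ...F.
  F.FTT

.....
....F
....T
....F
...F.
F.FTT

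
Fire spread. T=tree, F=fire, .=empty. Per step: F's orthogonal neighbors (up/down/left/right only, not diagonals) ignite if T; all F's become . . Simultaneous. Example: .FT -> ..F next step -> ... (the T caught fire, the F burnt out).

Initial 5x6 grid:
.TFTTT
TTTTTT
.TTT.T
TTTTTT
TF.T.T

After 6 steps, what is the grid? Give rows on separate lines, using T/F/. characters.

Step 1: 5 trees catch fire, 2 burn out
  .F.FTT
  TTFTTT
  .TTT.T
  TFTTTT
  F..T.T
Step 2: 7 trees catch fire, 5 burn out
  ....FT
  TF.FTT
  .FFT.T
  F.FTTT
  ...T.T
Step 3: 5 trees catch fire, 7 burn out
  .....F
  F...FT
  ...F.T
  ...FTT
  ...T.T
Step 4: 3 trees catch fire, 5 burn out
  ......
  .....F
  .....T
  ....FT
  ...F.T
Step 5: 2 trees catch fire, 3 burn out
  ......
  ......
  .....F
  .....F
  .....T
Step 6: 1 trees catch fire, 2 burn out
  ......
  ......
  ......
  ......
  .....F

......
......
......
......
.....F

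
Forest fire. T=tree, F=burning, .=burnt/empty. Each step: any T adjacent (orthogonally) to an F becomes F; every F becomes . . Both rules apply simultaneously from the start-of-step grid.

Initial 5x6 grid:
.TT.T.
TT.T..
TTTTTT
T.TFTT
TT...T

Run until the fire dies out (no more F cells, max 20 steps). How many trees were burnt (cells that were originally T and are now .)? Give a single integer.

Step 1: +3 fires, +1 burnt (F count now 3)
Step 2: +4 fires, +3 burnt (F count now 4)
Step 3: +3 fires, +4 burnt (F count now 3)
Step 4: +2 fires, +3 burnt (F count now 2)
Step 5: +3 fires, +2 burnt (F count now 3)
Step 6: +2 fires, +3 burnt (F count now 2)
Step 7: +1 fires, +2 burnt (F count now 1)
Step 8: +0 fires, +1 burnt (F count now 0)
Fire out after step 8
Initially T: 19, now '.': 29
Total burnt (originally-T cells now '.'): 18

Answer: 18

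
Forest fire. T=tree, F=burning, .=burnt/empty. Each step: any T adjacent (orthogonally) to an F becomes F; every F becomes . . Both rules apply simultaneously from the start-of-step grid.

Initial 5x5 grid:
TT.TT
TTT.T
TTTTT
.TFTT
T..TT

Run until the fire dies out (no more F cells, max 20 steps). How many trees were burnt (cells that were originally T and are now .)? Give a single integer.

Step 1: +3 fires, +1 burnt (F count now 3)
Step 2: +5 fires, +3 burnt (F count now 5)
Step 3: +4 fires, +5 burnt (F count now 4)
Step 4: +3 fires, +4 burnt (F count now 3)
Step 5: +2 fires, +3 burnt (F count now 2)
Step 6: +1 fires, +2 burnt (F count now 1)
Step 7: +0 fires, +1 burnt (F count now 0)
Fire out after step 7
Initially T: 19, now '.': 24
Total burnt (originally-T cells now '.'): 18

Answer: 18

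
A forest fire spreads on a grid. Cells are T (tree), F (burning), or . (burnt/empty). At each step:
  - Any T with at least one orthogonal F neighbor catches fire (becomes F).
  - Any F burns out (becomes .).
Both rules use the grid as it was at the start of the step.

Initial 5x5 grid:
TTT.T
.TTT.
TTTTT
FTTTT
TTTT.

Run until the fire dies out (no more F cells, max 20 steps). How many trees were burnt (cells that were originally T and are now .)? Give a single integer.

Answer: 19

Derivation:
Step 1: +3 fires, +1 burnt (F count now 3)
Step 2: +3 fires, +3 burnt (F count now 3)
Step 3: +4 fires, +3 burnt (F count now 4)
Step 4: +5 fires, +4 burnt (F count now 5)
Step 5: +4 fires, +5 burnt (F count now 4)
Step 6: +0 fires, +4 burnt (F count now 0)
Fire out after step 6
Initially T: 20, now '.': 24
Total burnt (originally-T cells now '.'): 19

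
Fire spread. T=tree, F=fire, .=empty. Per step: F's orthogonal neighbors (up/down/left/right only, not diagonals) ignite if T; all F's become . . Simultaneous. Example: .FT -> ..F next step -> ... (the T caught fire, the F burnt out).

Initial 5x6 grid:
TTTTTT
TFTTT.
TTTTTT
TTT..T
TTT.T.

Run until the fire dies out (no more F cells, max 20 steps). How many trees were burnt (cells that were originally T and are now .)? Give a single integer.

Step 1: +4 fires, +1 burnt (F count now 4)
Step 2: +6 fires, +4 burnt (F count now 6)
Step 3: +6 fires, +6 burnt (F count now 6)
Step 4: +4 fires, +6 burnt (F count now 4)
Step 5: +2 fires, +4 burnt (F count now 2)
Step 6: +1 fires, +2 burnt (F count now 1)
Step 7: +0 fires, +1 burnt (F count now 0)
Fire out after step 7
Initially T: 24, now '.': 29
Total burnt (originally-T cells now '.'): 23

Answer: 23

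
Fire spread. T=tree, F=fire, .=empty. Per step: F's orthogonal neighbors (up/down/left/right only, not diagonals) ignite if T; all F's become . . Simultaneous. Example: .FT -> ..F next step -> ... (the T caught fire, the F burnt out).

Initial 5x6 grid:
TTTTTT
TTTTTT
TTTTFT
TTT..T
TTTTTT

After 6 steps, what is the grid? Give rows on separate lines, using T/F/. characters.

Step 1: 3 trees catch fire, 1 burn out
  TTTTTT
  TTTTFT
  TTTF.F
  TTT..T
  TTTTTT
Step 2: 5 trees catch fire, 3 burn out
  TTTTFT
  TTTF.F
  TTF...
  TTT..F
  TTTTTT
Step 3: 6 trees catch fire, 5 burn out
  TTTF.F
  TTF...
  TF....
  TTF...
  TTTTTF
Step 4: 6 trees catch fire, 6 burn out
  TTF...
  TF....
  F.....
  TF....
  TTFTF.
Step 5: 5 trees catch fire, 6 burn out
  TF....
  F.....
  ......
  F.....
  TF.F..
Step 6: 2 trees catch fire, 5 burn out
  F.....
  ......
  ......
  ......
  F.....

F.....
......
......
......
F.....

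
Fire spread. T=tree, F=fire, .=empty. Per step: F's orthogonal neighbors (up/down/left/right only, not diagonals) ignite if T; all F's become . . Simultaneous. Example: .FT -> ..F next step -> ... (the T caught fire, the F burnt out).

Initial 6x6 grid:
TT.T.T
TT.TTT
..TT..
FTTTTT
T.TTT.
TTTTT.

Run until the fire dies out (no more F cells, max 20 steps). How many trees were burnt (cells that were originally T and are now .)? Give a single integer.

Answer: 21

Derivation:
Step 1: +2 fires, +1 burnt (F count now 2)
Step 2: +2 fires, +2 burnt (F count now 2)
Step 3: +4 fires, +2 burnt (F count now 4)
Step 4: +4 fires, +4 burnt (F count now 4)
Step 5: +4 fires, +4 burnt (F count now 4)
Step 6: +3 fires, +4 burnt (F count now 3)
Step 7: +1 fires, +3 burnt (F count now 1)
Step 8: +1 fires, +1 burnt (F count now 1)
Step 9: +0 fires, +1 burnt (F count now 0)
Fire out after step 9
Initially T: 25, now '.': 32
Total burnt (originally-T cells now '.'): 21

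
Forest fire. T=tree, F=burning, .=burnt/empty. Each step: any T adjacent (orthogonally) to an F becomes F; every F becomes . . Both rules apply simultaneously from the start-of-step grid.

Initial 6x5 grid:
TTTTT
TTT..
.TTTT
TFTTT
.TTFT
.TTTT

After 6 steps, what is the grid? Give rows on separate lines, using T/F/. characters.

Step 1: 8 trees catch fire, 2 burn out
  TTTTT
  TTT..
  .FTTT
  F.FFT
  .FF.F
  .TTFT
Step 2: 7 trees catch fire, 8 burn out
  TTTTT
  TFT..
  ..FFT
  ....F
  .....
  .FF.F
Step 3: 4 trees catch fire, 7 burn out
  TFTTT
  F.F..
  ....F
  .....
  .....
  .....
Step 4: 2 trees catch fire, 4 burn out
  F.FTT
  .....
  .....
  .....
  .....
  .....
Step 5: 1 trees catch fire, 2 burn out
  ...FT
  .....
  .....
  .....
  .....
  .....
Step 6: 1 trees catch fire, 1 burn out
  ....F
  .....
  .....
  .....
  .....
  .....

....F
.....
.....
.....
.....
.....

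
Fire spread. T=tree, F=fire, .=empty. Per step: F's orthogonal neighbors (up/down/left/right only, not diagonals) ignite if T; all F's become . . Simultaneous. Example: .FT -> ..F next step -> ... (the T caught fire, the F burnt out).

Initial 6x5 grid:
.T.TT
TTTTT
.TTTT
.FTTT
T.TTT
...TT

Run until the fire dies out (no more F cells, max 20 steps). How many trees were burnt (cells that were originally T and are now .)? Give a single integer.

Answer: 20

Derivation:
Step 1: +2 fires, +1 burnt (F count now 2)
Step 2: +4 fires, +2 burnt (F count now 4)
Step 3: +6 fires, +4 burnt (F count now 6)
Step 4: +4 fires, +6 burnt (F count now 4)
Step 5: +3 fires, +4 burnt (F count now 3)
Step 6: +1 fires, +3 burnt (F count now 1)
Step 7: +0 fires, +1 burnt (F count now 0)
Fire out after step 7
Initially T: 21, now '.': 29
Total burnt (originally-T cells now '.'): 20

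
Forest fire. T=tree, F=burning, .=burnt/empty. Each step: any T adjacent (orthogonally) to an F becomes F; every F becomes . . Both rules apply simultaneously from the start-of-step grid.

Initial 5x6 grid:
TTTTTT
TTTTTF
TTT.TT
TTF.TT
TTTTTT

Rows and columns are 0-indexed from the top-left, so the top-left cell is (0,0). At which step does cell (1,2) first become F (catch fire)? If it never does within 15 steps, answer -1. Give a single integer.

Step 1: cell (1,2)='T' (+6 fires, +2 burnt)
Step 2: cell (1,2)='F' (+9 fires, +6 burnt)
  -> target ignites at step 2
Step 3: cell (1,2)='.' (+8 fires, +9 burnt)
Step 4: cell (1,2)='.' (+2 fires, +8 burnt)
Step 5: cell (1,2)='.' (+1 fires, +2 burnt)
Step 6: cell (1,2)='.' (+0 fires, +1 burnt)
  fire out at step 6

2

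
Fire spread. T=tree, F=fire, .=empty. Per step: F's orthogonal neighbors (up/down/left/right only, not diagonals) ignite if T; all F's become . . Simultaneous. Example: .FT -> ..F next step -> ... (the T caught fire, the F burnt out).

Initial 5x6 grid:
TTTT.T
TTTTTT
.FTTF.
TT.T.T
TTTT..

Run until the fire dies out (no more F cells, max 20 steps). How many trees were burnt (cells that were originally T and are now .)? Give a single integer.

Answer: 20

Derivation:
Step 1: +5 fires, +2 burnt (F count now 5)
Step 2: +8 fires, +5 burnt (F count now 8)
Step 3: +7 fires, +8 burnt (F count now 7)
Step 4: +0 fires, +7 burnt (F count now 0)
Fire out after step 4
Initially T: 21, now '.': 29
Total burnt (originally-T cells now '.'): 20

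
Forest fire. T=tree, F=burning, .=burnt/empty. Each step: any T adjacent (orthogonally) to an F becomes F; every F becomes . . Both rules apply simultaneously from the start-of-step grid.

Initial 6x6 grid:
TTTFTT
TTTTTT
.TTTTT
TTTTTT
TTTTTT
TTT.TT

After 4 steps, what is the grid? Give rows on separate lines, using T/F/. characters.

Step 1: 3 trees catch fire, 1 burn out
  TTF.FT
  TTTFTT
  .TTTTT
  TTTTTT
  TTTTTT
  TTT.TT
Step 2: 5 trees catch fire, 3 burn out
  TF...F
  TTF.FT
  .TTFTT
  TTTTTT
  TTTTTT
  TTT.TT
Step 3: 6 trees catch fire, 5 burn out
  F.....
  TF...F
  .TF.FT
  TTTFTT
  TTTTTT
  TTT.TT
Step 4: 6 trees catch fire, 6 burn out
  ......
  F.....
  .F...F
  TTF.FT
  TTTFTT
  TTT.TT

......
F.....
.F...F
TTF.FT
TTTFTT
TTT.TT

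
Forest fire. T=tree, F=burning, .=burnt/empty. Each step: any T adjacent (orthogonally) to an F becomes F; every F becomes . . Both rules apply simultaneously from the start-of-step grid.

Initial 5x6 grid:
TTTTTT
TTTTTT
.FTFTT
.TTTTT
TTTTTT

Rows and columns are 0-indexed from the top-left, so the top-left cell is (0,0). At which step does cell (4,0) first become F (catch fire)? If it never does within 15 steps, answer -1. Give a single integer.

Step 1: cell (4,0)='T' (+6 fires, +2 burnt)
Step 2: cell (4,0)='T' (+10 fires, +6 burnt)
Step 3: cell (4,0)='F' (+8 fires, +10 burnt)
  -> target ignites at step 3
Step 4: cell (4,0)='.' (+2 fires, +8 burnt)
Step 5: cell (4,0)='.' (+0 fires, +2 burnt)
  fire out at step 5

3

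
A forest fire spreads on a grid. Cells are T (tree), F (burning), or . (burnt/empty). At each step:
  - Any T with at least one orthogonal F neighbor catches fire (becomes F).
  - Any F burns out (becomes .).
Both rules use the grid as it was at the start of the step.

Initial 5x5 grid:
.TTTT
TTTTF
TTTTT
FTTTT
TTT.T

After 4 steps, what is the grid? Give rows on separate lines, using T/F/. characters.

Step 1: 6 trees catch fire, 2 burn out
  .TTTF
  TTTF.
  FTTTF
  .FTTT
  FTT.T
Step 2: 8 trees catch fire, 6 burn out
  .TTF.
  FTF..
  .FTF.
  ..FTF
  .FT.T
Step 3: 6 trees catch fire, 8 burn out
  .TF..
  .F...
  ..F..
  ...F.
  ..F.F
Step 4: 1 trees catch fire, 6 burn out
  .F...
  .....
  .....
  .....
  .....

.F...
.....
.....
.....
.....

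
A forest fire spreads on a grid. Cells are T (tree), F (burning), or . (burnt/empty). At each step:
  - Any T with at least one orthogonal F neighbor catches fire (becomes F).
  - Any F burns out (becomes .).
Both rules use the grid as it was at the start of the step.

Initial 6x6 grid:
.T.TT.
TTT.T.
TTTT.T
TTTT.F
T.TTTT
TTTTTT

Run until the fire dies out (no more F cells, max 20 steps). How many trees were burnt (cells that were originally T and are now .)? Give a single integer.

Step 1: +2 fires, +1 burnt (F count now 2)
Step 2: +2 fires, +2 burnt (F count now 2)
Step 3: +2 fires, +2 burnt (F count now 2)
Step 4: +3 fires, +2 burnt (F count now 3)
Step 5: +3 fires, +3 burnt (F count now 3)
Step 6: +3 fires, +3 burnt (F count now 3)
Step 7: +4 fires, +3 burnt (F count now 4)
Step 8: +3 fires, +4 burnt (F count now 3)
Step 9: +2 fires, +3 burnt (F count now 2)
Step 10: +0 fires, +2 burnt (F count now 0)
Fire out after step 10
Initially T: 27, now '.': 33
Total burnt (originally-T cells now '.'): 24

Answer: 24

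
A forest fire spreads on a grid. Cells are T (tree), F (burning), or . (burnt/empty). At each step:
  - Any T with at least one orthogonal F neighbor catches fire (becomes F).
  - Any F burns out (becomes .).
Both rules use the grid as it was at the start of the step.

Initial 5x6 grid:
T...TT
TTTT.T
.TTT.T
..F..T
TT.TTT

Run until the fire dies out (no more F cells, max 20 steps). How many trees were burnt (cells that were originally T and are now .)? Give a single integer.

Step 1: +1 fires, +1 burnt (F count now 1)
Step 2: +3 fires, +1 burnt (F count now 3)
Step 3: +2 fires, +3 burnt (F count now 2)
Step 4: +1 fires, +2 burnt (F count now 1)
Step 5: +1 fires, +1 burnt (F count now 1)
Step 6: +0 fires, +1 burnt (F count now 0)
Fire out after step 6
Initially T: 18, now '.': 20
Total burnt (originally-T cells now '.'): 8

Answer: 8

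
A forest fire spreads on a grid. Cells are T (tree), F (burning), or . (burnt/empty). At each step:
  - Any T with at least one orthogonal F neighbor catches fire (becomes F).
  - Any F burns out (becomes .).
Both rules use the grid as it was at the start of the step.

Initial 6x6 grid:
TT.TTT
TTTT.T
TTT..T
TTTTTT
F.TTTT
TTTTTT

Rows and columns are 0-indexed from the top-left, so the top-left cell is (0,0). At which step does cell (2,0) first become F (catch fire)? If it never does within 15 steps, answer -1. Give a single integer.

Step 1: cell (2,0)='T' (+2 fires, +1 burnt)
Step 2: cell (2,0)='F' (+3 fires, +2 burnt)
  -> target ignites at step 2
Step 3: cell (2,0)='.' (+4 fires, +3 burnt)
Step 4: cell (2,0)='.' (+6 fires, +4 burnt)
Step 5: cell (2,0)='.' (+5 fires, +6 burnt)
Step 6: cell (2,0)='.' (+4 fires, +5 burnt)
Step 7: cell (2,0)='.' (+3 fires, +4 burnt)
Step 8: cell (2,0)='.' (+2 fires, +3 burnt)
Step 9: cell (2,0)='.' (+1 fires, +2 burnt)
Step 10: cell (2,0)='.' (+0 fires, +1 burnt)
  fire out at step 10

2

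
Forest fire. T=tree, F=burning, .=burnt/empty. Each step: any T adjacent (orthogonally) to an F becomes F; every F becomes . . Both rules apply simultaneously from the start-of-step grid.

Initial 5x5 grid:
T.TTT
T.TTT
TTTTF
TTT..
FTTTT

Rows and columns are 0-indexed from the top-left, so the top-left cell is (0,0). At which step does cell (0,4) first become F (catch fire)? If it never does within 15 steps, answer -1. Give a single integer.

Step 1: cell (0,4)='T' (+4 fires, +2 burnt)
Step 2: cell (0,4)='F' (+6 fires, +4 burnt)
  -> target ignites at step 2
Step 3: cell (0,4)='.' (+6 fires, +6 burnt)
Step 4: cell (0,4)='.' (+3 fires, +6 burnt)
Step 5: cell (0,4)='.' (+0 fires, +3 burnt)
  fire out at step 5

2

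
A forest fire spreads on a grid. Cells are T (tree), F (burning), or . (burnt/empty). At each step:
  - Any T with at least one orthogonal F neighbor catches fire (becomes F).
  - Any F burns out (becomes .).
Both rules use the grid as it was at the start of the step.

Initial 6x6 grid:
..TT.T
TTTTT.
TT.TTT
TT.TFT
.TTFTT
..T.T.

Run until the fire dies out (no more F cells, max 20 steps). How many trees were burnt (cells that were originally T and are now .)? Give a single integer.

Step 1: +5 fires, +2 burnt (F count now 5)
Step 2: +7 fires, +5 burnt (F count now 7)
Step 3: +2 fires, +7 burnt (F count now 2)
Step 4: +4 fires, +2 burnt (F count now 4)
Step 5: +3 fires, +4 burnt (F count now 3)
Step 6: +1 fires, +3 burnt (F count now 1)
Step 7: +0 fires, +1 burnt (F count now 0)
Fire out after step 7
Initially T: 23, now '.': 35
Total burnt (originally-T cells now '.'): 22

Answer: 22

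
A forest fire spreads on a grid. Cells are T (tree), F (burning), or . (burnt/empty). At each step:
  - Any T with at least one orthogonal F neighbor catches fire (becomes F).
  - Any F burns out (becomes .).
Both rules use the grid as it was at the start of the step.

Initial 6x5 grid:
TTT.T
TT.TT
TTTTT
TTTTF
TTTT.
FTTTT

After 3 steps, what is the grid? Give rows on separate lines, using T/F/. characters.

Step 1: 4 trees catch fire, 2 burn out
  TTT.T
  TT.TT
  TTTTF
  TTTF.
  FTTT.
  .FTTT
Step 2: 7 trees catch fire, 4 burn out
  TTT.T
  TT.TF
  TTTF.
  FTF..
  .FTF.
  ..FTT
Step 3: 7 trees catch fire, 7 burn out
  TTT.F
  TT.F.
  FTF..
  .F...
  ..F..
  ...FT

TTT.F
TT.F.
FTF..
.F...
..F..
...FT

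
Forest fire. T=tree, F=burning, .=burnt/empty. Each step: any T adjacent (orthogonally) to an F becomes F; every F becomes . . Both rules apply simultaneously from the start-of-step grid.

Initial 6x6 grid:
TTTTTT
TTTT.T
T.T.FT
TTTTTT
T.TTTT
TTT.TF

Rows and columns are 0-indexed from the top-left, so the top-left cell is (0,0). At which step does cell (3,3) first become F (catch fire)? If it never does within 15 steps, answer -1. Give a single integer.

Step 1: cell (3,3)='T' (+4 fires, +2 burnt)
Step 2: cell (3,3)='F' (+4 fires, +4 burnt)
  -> target ignites at step 2
Step 3: cell (3,3)='.' (+3 fires, +4 burnt)
Step 4: cell (3,3)='.' (+4 fires, +3 burnt)
Step 5: cell (3,3)='.' (+4 fires, +4 burnt)
Step 6: cell (3,3)='.' (+6 fires, +4 burnt)
Step 7: cell (3,3)='.' (+3 fires, +6 burnt)
Step 8: cell (3,3)='.' (+1 fires, +3 burnt)
Step 9: cell (3,3)='.' (+0 fires, +1 burnt)
  fire out at step 9

2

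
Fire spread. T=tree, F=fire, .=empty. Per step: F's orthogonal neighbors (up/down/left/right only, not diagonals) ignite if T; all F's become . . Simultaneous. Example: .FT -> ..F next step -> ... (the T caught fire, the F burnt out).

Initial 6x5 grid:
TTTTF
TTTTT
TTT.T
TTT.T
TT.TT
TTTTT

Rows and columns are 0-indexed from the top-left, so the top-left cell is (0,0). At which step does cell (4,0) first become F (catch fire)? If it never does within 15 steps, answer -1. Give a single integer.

Step 1: cell (4,0)='T' (+2 fires, +1 burnt)
Step 2: cell (4,0)='T' (+3 fires, +2 burnt)
Step 3: cell (4,0)='T' (+3 fires, +3 burnt)
Step 4: cell (4,0)='T' (+4 fires, +3 burnt)
Step 5: cell (4,0)='T' (+5 fires, +4 burnt)
Step 6: cell (4,0)='T' (+3 fires, +5 burnt)
Step 7: cell (4,0)='T' (+3 fires, +3 burnt)
Step 8: cell (4,0)='F' (+2 fires, +3 burnt)
  -> target ignites at step 8
Step 9: cell (4,0)='.' (+1 fires, +2 burnt)
Step 10: cell (4,0)='.' (+0 fires, +1 burnt)
  fire out at step 10

8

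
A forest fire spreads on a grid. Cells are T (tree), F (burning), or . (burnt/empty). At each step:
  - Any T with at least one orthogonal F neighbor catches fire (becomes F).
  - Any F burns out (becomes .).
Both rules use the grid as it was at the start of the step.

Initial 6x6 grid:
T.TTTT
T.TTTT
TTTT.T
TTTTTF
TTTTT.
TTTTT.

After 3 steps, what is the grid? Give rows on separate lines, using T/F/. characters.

Step 1: 2 trees catch fire, 1 burn out
  T.TTTT
  T.TTTT
  TTTT.F
  TTTTF.
  TTTTT.
  TTTTT.
Step 2: 3 trees catch fire, 2 burn out
  T.TTTT
  T.TTTF
  TTTT..
  TTTF..
  TTTTF.
  TTTTT.
Step 3: 6 trees catch fire, 3 burn out
  T.TTTF
  T.TTF.
  TTTF..
  TTF...
  TTTF..
  TTTTF.

T.TTTF
T.TTF.
TTTF..
TTF...
TTTF..
TTTTF.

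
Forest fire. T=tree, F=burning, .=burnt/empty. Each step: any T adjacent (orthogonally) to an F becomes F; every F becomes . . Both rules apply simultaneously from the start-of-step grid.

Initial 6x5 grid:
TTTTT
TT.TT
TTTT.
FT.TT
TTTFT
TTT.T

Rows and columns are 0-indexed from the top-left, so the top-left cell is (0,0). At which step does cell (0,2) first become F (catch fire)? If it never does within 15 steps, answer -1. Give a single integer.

Step 1: cell (0,2)='T' (+6 fires, +2 burnt)
Step 2: cell (0,2)='T' (+8 fires, +6 burnt)
Step 3: cell (0,2)='T' (+5 fires, +8 burnt)
Step 4: cell (0,2)='T' (+3 fires, +5 burnt)
Step 5: cell (0,2)='F' (+2 fires, +3 burnt)
  -> target ignites at step 5
Step 6: cell (0,2)='.' (+0 fires, +2 burnt)
  fire out at step 6

5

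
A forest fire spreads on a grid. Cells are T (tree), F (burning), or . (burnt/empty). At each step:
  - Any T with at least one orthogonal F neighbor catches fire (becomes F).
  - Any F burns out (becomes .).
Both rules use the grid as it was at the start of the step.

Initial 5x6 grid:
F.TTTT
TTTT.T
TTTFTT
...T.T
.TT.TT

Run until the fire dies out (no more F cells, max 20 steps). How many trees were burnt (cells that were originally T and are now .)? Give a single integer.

Answer: 18

Derivation:
Step 1: +5 fires, +2 burnt (F count now 5)
Step 2: +6 fires, +5 burnt (F count now 6)
Step 3: +4 fires, +6 burnt (F count now 4)
Step 4: +2 fires, +4 burnt (F count now 2)
Step 5: +1 fires, +2 burnt (F count now 1)
Step 6: +0 fires, +1 burnt (F count now 0)
Fire out after step 6
Initially T: 20, now '.': 28
Total burnt (originally-T cells now '.'): 18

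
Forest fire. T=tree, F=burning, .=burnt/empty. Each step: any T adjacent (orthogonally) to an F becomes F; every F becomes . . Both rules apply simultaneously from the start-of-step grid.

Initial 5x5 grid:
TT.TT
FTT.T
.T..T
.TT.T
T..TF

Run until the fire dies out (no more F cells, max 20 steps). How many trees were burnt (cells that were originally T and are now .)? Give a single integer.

Step 1: +4 fires, +2 burnt (F count now 4)
Step 2: +4 fires, +4 burnt (F count now 4)
Step 3: +2 fires, +4 burnt (F count now 2)
Step 4: +2 fires, +2 burnt (F count now 2)
Step 5: +1 fires, +2 burnt (F count now 1)
Step 6: +0 fires, +1 burnt (F count now 0)
Fire out after step 6
Initially T: 14, now '.': 24
Total burnt (originally-T cells now '.'): 13

Answer: 13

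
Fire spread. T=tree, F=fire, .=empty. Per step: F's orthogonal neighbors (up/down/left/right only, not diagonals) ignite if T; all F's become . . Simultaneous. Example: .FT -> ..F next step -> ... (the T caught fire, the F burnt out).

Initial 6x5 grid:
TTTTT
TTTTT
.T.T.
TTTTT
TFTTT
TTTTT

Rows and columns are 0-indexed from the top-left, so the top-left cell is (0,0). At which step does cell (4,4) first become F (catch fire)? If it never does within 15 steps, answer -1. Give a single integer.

Step 1: cell (4,4)='T' (+4 fires, +1 burnt)
Step 2: cell (4,4)='T' (+6 fires, +4 burnt)
Step 3: cell (4,4)='F' (+4 fires, +6 burnt)
  -> target ignites at step 3
Step 4: cell (4,4)='.' (+6 fires, +4 burnt)
Step 5: cell (4,4)='.' (+3 fires, +6 burnt)
Step 6: cell (4,4)='.' (+2 fires, +3 burnt)
Step 7: cell (4,4)='.' (+1 fires, +2 burnt)
Step 8: cell (4,4)='.' (+0 fires, +1 burnt)
  fire out at step 8

3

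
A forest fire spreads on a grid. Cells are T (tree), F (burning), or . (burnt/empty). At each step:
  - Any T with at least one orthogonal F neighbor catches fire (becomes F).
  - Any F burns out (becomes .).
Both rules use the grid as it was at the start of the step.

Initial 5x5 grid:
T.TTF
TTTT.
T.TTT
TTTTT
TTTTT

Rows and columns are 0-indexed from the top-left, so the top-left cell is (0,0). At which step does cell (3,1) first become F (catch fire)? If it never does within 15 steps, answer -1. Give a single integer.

Step 1: cell (3,1)='T' (+1 fires, +1 burnt)
Step 2: cell (3,1)='T' (+2 fires, +1 burnt)
Step 3: cell (3,1)='T' (+2 fires, +2 burnt)
Step 4: cell (3,1)='T' (+4 fires, +2 burnt)
Step 5: cell (3,1)='T' (+4 fires, +4 burnt)
Step 6: cell (3,1)='F' (+5 fires, +4 burnt)
  -> target ignites at step 6
Step 7: cell (3,1)='.' (+2 fires, +5 burnt)
Step 8: cell (3,1)='.' (+1 fires, +2 burnt)
Step 9: cell (3,1)='.' (+0 fires, +1 burnt)
  fire out at step 9

6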